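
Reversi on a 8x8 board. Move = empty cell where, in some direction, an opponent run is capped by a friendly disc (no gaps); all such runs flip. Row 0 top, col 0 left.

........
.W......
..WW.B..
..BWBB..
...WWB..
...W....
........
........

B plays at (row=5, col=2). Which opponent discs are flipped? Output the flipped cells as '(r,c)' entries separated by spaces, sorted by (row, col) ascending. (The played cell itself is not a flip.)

Dir NW: first cell '.' (not opp) -> no flip
Dir N: first cell '.' (not opp) -> no flip
Dir NE: opp run (4,3) capped by B -> flip
Dir W: first cell '.' (not opp) -> no flip
Dir E: opp run (5,3), next='.' -> no flip
Dir SW: first cell '.' (not opp) -> no flip
Dir S: first cell '.' (not opp) -> no flip
Dir SE: first cell '.' (not opp) -> no flip

Answer: (4,3)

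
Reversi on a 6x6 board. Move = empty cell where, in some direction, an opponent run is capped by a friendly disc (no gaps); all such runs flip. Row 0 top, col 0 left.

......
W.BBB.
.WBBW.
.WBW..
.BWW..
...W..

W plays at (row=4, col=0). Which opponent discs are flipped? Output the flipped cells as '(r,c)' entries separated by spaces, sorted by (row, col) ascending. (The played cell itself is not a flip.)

Dir NW: edge -> no flip
Dir N: first cell '.' (not opp) -> no flip
Dir NE: first cell 'W' (not opp) -> no flip
Dir W: edge -> no flip
Dir E: opp run (4,1) capped by W -> flip
Dir SW: edge -> no flip
Dir S: first cell '.' (not opp) -> no flip
Dir SE: first cell '.' (not opp) -> no flip

Answer: (4,1)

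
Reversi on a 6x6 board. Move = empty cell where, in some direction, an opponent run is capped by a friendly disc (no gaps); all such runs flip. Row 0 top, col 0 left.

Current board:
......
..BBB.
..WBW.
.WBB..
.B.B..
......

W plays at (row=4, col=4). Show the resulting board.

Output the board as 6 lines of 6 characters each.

Answer: ......
..BBB.
..WBW.
.WBW..
.B.BW.
......

Derivation:
Place W at (4,4); scan 8 dirs for brackets.
Dir NW: opp run (3,3) capped by W -> flip
Dir N: first cell '.' (not opp) -> no flip
Dir NE: first cell '.' (not opp) -> no flip
Dir W: opp run (4,3), next='.' -> no flip
Dir E: first cell '.' (not opp) -> no flip
Dir SW: first cell '.' (not opp) -> no flip
Dir S: first cell '.' (not opp) -> no flip
Dir SE: first cell '.' (not opp) -> no flip
All flips: (3,3)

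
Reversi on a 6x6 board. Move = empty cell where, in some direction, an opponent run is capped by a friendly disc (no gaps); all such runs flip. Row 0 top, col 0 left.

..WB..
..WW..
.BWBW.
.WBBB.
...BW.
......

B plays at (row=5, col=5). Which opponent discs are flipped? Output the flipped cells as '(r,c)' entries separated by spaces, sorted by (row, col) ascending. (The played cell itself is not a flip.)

Dir NW: opp run (4,4) capped by B -> flip
Dir N: first cell '.' (not opp) -> no flip
Dir NE: edge -> no flip
Dir W: first cell '.' (not opp) -> no flip
Dir E: edge -> no flip
Dir SW: edge -> no flip
Dir S: edge -> no flip
Dir SE: edge -> no flip

Answer: (4,4)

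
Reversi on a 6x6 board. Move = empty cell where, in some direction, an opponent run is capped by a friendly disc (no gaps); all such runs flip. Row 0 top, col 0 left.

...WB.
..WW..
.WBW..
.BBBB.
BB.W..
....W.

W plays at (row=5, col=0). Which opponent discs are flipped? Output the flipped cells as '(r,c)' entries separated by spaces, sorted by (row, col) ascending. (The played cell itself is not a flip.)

Dir NW: edge -> no flip
Dir N: opp run (4,0), next='.' -> no flip
Dir NE: opp run (4,1) (3,2) capped by W -> flip
Dir W: edge -> no flip
Dir E: first cell '.' (not opp) -> no flip
Dir SW: edge -> no flip
Dir S: edge -> no flip
Dir SE: edge -> no flip

Answer: (3,2) (4,1)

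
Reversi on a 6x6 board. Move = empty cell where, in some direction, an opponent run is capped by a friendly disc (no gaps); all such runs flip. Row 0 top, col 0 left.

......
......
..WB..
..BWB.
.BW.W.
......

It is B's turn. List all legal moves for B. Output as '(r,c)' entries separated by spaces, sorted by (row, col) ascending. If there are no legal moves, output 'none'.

(1,1): no bracket -> illegal
(1,2): flips 1 -> legal
(1,3): no bracket -> illegal
(2,1): flips 1 -> legal
(2,4): no bracket -> illegal
(3,1): no bracket -> illegal
(3,5): no bracket -> illegal
(4,3): flips 2 -> legal
(4,5): no bracket -> illegal
(5,1): no bracket -> illegal
(5,2): flips 1 -> legal
(5,3): no bracket -> illegal
(5,4): flips 1 -> legal
(5,5): no bracket -> illegal

Answer: (1,2) (2,1) (4,3) (5,2) (5,4)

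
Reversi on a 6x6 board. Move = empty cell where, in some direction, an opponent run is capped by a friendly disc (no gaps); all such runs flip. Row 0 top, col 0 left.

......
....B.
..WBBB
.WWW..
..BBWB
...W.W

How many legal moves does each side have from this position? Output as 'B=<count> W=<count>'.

-- B to move --
(1,1): no bracket -> illegal
(1,2): flips 2 -> legal
(1,3): no bracket -> illegal
(2,0): flips 1 -> legal
(2,1): flips 2 -> legal
(3,0): no bracket -> illegal
(3,4): no bracket -> illegal
(3,5): no bracket -> illegal
(4,0): no bracket -> illegal
(4,1): flips 1 -> legal
(5,2): no bracket -> illegal
(5,4): no bracket -> illegal
B mobility = 4
-- W to move --
(0,3): no bracket -> illegal
(0,4): no bracket -> illegal
(0,5): flips 2 -> legal
(1,2): no bracket -> illegal
(1,3): flips 1 -> legal
(1,5): flips 1 -> legal
(3,4): no bracket -> illegal
(3,5): flips 1 -> legal
(4,1): flips 2 -> legal
(5,1): flips 1 -> legal
(5,2): flips 1 -> legal
(5,4): flips 1 -> legal
W mobility = 8

Answer: B=4 W=8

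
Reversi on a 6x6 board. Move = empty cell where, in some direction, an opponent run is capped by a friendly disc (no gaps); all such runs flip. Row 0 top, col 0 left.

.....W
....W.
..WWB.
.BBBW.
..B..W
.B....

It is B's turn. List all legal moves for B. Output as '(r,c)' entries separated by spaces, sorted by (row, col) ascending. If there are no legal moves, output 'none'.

Answer: (0,4) (1,1) (1,2) (1,3) (2,1) (3,5) (4,4)

Derivation:
(0,3): no bracket -> illegal
(0,4): flips 1 -> legal
(1,1): flips 1 -> legal
(1,2): flips 1 -> legal
(1,3): flips 2 -> legal
(1,5): no bracket -> illegal
(2,1): flips 2 -> legal
(2,5): no bracket -> illegal
(3,5): flips 1 -> legal
(4,3): no bracket -> illegal
(4,4): flips 1 -> legal
(5,4): no bracket -> illegal
(5,5): no bracket -> illegal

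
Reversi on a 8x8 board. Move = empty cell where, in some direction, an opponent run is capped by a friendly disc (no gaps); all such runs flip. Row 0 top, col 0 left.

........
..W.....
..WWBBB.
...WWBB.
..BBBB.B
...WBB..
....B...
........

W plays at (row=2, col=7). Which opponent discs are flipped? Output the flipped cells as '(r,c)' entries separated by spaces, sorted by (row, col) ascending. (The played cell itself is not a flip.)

Dir NW: first cell '.' (not opp) -> no flip
Dir N: first cell '.' (not opp) -> no flip
Dir NE: edge -> no flip
Dir W: opp run (2,6) (2,5) (2,4) capped by W -> flip
Dir E: edge -> no flip
Dir SW: opp run (3,6) (4,5) (5,4), next='.' -> no flip
Dir S: first cell '.' (not opp) -> no flip
Dir SE: edge -> no flip

Answer: (2,4) (2,5) (2,6)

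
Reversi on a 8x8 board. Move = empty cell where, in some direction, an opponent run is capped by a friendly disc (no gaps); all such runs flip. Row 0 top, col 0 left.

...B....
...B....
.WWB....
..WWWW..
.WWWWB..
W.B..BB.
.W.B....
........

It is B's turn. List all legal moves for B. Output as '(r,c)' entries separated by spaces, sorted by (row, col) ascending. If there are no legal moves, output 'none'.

Answer: (1,1) (1,2) (2,0) (2,5) (3,0) (3,1) (4,0) (5,3) (7,0)

Derivation:
(1,0): no bracket -> illegal
(1,1): flips 3 -> legal
(1,2): flips 3 -> legal
(2,0): flips 2 -> legal
(2,4): no bracket -> illegal
(2,5): flips 3 -> legal
(2,6): no bracket -> illegal
(3,0): flips 1 -> legal
(3,1): flips 1 -> legal
(3,6): no bracket -> illegal
(4,0): flips 4 -> legal
(4,6): no bracket -> illegal
(5,1): no bracket -> illegal
(5,3): flips 2 -> legal
(5,4): no bracket -> illegal
(6,0): no bracket -> illegal
(6,2): no bracket -> illegal
(7,0): flips 1 -> legal
(7,1): no bracket -> illegal
(7,2): no bracket -> illegal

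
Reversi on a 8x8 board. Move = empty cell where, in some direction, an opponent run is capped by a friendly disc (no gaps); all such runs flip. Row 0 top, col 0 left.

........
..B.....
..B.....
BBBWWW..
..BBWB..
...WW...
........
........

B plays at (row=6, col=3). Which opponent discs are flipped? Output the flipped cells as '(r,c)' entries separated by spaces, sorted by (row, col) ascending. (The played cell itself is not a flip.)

Dir NW: first cell '.' (not opp) -> no flip
Dir N: opp run (5,3) capped by B -> flip
Dir NE: opp run (5,4) capped by B -> flip
Dir W: first cell '.' (not opp) -> no flip
Dir E: first cell '.' (not opp) -> no flip
Dir SW: first cell '.' (not opp) -> no flip
Dir S: first cell '.' (not opp) -> no flip
Dir SE: first cell '.' (not opp) -> no flip

Answer: (5,3) (5,4)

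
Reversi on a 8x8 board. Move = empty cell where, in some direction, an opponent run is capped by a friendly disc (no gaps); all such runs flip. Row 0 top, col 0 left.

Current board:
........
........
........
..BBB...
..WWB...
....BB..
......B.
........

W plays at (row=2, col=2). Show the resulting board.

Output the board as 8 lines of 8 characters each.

Answer: ........
........
..W.....
..WBB...
..WWB...
....BB..
......B.
........

Derivation:
Place W at (2,2); scan 8 dirs for brackets.
Dir NW: first cell '.' (not opp) -> no flip
Dir N: first cell '.' (not opp) -> no flip
Dir NE: first cell '.' (not opp) -> no flip
Dir W: first cell '.' (not opp) -> no flip
Dir E: first cell '.' (not opp) -> no flip
Dir SW: first cell '.' (not opp) -> no flip
Dir S: opp run (3,2) capped by W -> flip
Dir SE: opp run (3,3) (4,4) (5,5) (6,6), next='.' -> no flip
All flips: (3,2)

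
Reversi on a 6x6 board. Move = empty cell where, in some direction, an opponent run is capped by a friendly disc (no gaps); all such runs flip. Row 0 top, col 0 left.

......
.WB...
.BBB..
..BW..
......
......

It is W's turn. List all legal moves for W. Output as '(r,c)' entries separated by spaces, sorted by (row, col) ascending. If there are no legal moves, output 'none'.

(0,1): no bracket -> illegal
(0,2): no bracket -> illegal
(0,3): no bracket -> illegal
(1,0): no bracket -> illegal
(1,3): flips 2 -> legal
(1,4): no bracket -> illegal
(2,0): no bracket -> illegal
(2,4): no bracket -> illegal
(3,0): no bracket -> illegal
(3,1): flips 2 -> legal
(3,4): no bracket -> illegal
(4,1): no bracket -> illegal
(4,2): no bracket -> illegal
(4,3): no bracket -> illegal

Answer: (1,3) (3,1)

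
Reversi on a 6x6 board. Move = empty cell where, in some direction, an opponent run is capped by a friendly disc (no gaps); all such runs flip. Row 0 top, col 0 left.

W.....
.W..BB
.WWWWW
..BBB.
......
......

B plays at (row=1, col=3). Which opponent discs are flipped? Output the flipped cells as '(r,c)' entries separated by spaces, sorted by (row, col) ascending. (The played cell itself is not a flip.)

Dir NW: first cell '.' (not opp) -> no flip
Dir N: first cell '.' (not opp) -> no flip
Dir NE: first cell '.' (not opp) -> no flip
Dir W: first cell '.' (not opp) -> no flip
Dir E: first cell 'B' (not opp) -> no flip
Dir SW: opp run (2,2), next='.' -> no flip
Dir S: opp run (2,3) capped by B -> flip
Dir SE: opp run (2,4), next='.' -> no flip

Answer: (2,3)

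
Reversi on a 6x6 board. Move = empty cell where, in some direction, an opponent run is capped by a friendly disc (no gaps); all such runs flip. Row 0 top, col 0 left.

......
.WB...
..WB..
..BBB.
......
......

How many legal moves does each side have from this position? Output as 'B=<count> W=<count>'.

Answer: B=3 W=5

Derivation:
-- B to move --
(0,0): flips 2 -> legal
(0,1): no bracket -> illegal
(0,2): no bracket -> illegal
(1,0): flips 1 -> legal
(1,3): no bracket -> illegal
(2,0): no bracket -> illegal
(2,1): flips 1 -> legal
(3,1): no bracket -> illegal
B mobility = 3
-- W to move --
(0,1): no bracket -> illegal
(0,2): flips 1 -> legal
(0,3): no bracket -> illegal
(1,3): flips 1 -> legal
(1,4): no bracket -> illegal
(2,1): no bracket -> illegal
(2,4): flips 1 -> legal
(2,5): no bracket -> illegal
(3,1): no bracket -> illegal
(3,5): no bracket -> illegal
(4,1): no bracket -> illegal
(4,2): flips 1 -> legal
(4,3): no bracket -> illegal
(4,4): flips 1 -> legal
(4,5): no bracket -> illegal
W mobility = 5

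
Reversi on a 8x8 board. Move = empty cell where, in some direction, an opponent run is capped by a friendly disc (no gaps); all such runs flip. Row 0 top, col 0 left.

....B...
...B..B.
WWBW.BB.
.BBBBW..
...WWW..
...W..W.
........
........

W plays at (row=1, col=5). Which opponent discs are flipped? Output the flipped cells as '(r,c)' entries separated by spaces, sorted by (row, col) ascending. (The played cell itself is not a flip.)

Dir NW: opp run (0,4), next=edge -> no flip
Dir N: first cell '.' (not opp) -> no flip
Dir NE: first cell '.' (not opp) -> no flip
Dir W: first cell '.' (not opp) -> no flip
Dir E: opp run (1,6), next='.' -> no flip
Dir SW: first cell '.' (not opp) -> no flip
Dir S: opp run (2,5) capped by W -> flip
Dir SE: opp run (2,6), next='.' -> no flip

Answer: (2,5)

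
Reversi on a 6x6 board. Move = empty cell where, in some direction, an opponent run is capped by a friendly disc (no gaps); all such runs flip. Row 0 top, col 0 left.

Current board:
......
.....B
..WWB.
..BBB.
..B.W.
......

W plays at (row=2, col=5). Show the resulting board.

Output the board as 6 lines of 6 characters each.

Answer: ......
.....B
..WWWW
..BBB.
..B.W.
......

Derivation:
Place W at (2,5); scan 8 dirs for brackets.
Dir NW: first cell '.' (not opp) -> no flip
Dir N: opp run (1,5), next='.' -> no flip
Dir NE: edge -> no flip
Dir W: opp run (2,4) capped by W -> flip
Dir E: edge -> no flip
Dir SW: opp run (3,4), next='.' -> no flip
Dir S: first cell '.' (not opp) -> no flip
Dir SE: edge -> no flip
All flips: (2,4)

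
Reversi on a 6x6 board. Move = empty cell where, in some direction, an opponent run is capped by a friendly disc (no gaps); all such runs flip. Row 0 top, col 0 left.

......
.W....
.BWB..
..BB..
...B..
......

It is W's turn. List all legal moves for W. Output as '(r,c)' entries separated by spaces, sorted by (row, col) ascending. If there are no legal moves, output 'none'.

Answer: (2,0) (2,4) (3,1) (4,2) (4,4)

Derivation:
(1,0): no bracket -> illegal
(1,2): no bracket -> illegal
(1,3): no bracket -> illegal
(1,4): no bracket -> illegal
(2,0): flips 1 -> legal
(2,4): flips 1 -> legal
(3,0): no bracket -> illegal
(3,1): flips 1 -> legal
(3,4): no bracket -> illegal
(4,1): no bracket -> illegal
(4,2): flips 1 -> legal
(4,4): flips 1 -> legal
(5,2): no bracket -> illegal
(5,3): no bracket -> illegal
(5,4): no bracket -> illegal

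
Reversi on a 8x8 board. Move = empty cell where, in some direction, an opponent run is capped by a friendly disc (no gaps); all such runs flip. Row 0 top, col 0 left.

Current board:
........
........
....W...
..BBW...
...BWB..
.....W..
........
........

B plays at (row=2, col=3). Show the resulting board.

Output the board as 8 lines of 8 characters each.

Place B at (2,3); scan 8 dirs for brackets.
Dir NW: first cell '.' (not opp) -> no flip
Dir N: first cell '.' (not opp) -> no flip
Dir NE: first cell '.' (not opp) -> no flip
Dir W: first cell '.' (not opp) -> no flip
Dir E: opp run (2,4), next='.' -> no flip
Dir SW: first cell 'B' (not opp) -> no flip
Dir S: first cell 'B' (not opp) -> no flip
Dir SE: opp run (3,4) capped by B -> flip
All flips: (3,4)

Answer: ........
........
...BW...
..BBB...
...BWB..
.....W..
........
........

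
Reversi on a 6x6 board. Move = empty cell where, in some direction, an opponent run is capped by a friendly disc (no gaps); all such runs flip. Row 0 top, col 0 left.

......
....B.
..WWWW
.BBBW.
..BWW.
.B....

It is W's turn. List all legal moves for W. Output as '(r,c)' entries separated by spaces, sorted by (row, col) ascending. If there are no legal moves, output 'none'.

(0,3): flips 1 -> legal
(0,4): flips 1 -> legal
(0,5): flips 1 -> legal
(1,3): no bracket -> illegal
(1,5): no bracket -> illegal
(2,0): no bracket -> illegal
(2,1): flips 1 -> legal
(3,0): flips 3 -> legal
(4,0): flips 1 -> legal
(4,1): flips 2 -> legal
(5,0): no bracket -> illegal
(5,2): flips 2 -> legal
(5,3): no bracket -> illegal

Answer: (0,3) (0,4) (0,5) (2,1) (3,0) (4,0) (4,1) (5,2)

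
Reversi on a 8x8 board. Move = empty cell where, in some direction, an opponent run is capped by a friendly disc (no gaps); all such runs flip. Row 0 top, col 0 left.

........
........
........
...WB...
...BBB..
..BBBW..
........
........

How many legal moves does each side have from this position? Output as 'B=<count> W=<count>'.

Answer: B=6 W=3

Derivation:
-- B to move --
(2,2): flips 1 -> legal
(2,3): flips 1 -> legal
(2,4): no bracket -> illegal
(3,2): flips 1 -> legal
(4,2): no bracket -> illegal
(4,6): no bracket -> illegal
(5,6): flips 1 -> legal
(6,4): no bracket -> illegal
(6,5): flips 1 -> legal
(6,6): flips 1 -> legal
B mobility = 6
-- W to move --
(2,3): no bracket -> illegal
(2,4): no bracket -> illegal
(2,5): no bracket -> illegal
(3,2): no bracket -> illegal
(3,5): flips 2 -> legal
(3,6): no bracket -> illegal
(4,1): no bracket -> illegal
(4,2): no bracket -> illegal
(4,6): no bracket -> illegal
(5,1): flips 3 -> legal
(5,6): no bracket -> illegal
(6,1): no bracket -> illegal
(6,2): no bracket -> illegal
(6,3): flips 2 -> legal
(6,4): no bracket -> illegal
(6,5): no bracket -> illegal
W mobility = 3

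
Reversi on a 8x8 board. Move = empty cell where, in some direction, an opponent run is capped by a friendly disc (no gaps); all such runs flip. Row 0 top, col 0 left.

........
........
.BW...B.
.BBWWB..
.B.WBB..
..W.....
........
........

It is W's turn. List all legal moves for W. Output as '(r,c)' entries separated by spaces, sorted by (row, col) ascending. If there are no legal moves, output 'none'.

(1,0): flips 2 -> legal
(1,1): no bracket -> illegal
(1,2): no bracket -> illegal
(1,5): no bracket -> illegal
(1,6): no bracket -> illegal
(1,7): no bracket -> illegal
(2,0): flips 1 -> legal
(2,3): no bracket -> illegal
(2,4): no bracket -> illegal
(2,5): no bracket -> illegal
(2,7): no bracket -> illegal
(3,0): flips 3 -> legal
(3,6): flips 1 -> legal
(3,7): no bracket -> illegal
(4,0): flips 1 -> legal
(4,2): flips 1 -> legal
(4,6): flips 2 -> legal
(5,0): no bracket -> illegal
(5,1): no bracket -> illegal
(5,3): no bracket -> illegal
(5,4): flips 1 -> legal
(5,5): flips 1 -> legal
(5,6): flips 1 -> legal

Answer: (1,0) (2,0) (3,0) (3,6) (4,0) (4,2) (4,6) (5,4) (5,5) (5,6)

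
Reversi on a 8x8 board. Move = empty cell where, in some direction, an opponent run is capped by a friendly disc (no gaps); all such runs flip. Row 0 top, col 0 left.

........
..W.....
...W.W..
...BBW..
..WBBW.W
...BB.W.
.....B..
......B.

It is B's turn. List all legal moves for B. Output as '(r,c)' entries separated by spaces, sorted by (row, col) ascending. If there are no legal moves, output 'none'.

(0,1): flips 2 -> legal
(0,2): no bracket -> illegal
(0,3): no bracket -> illegal
(1,1): no bracket -> illegal
(1,3): flips 1 -> legal
(1,4): no bracket -> illegal
(1,5): no bracket -> illegal
(1,6): flips 1 -> legal
(2,1): no bracket -> illegal
(2,2): no bracket -> illegal
(2,4): no bracket -> illegal
(2,6): flips 1 -> legal
(3,1): flips 1 -> legal
(3,2): no bracket -> illegal
(3,6): flips 2 -> legal
(3,7): no bracket -> illegal
(4,1): flips 1 -> legal
(4,6): flips 1 -> legal
(5,1): flips 1 -> legal
(5,2): no bracket -> illegal
(5,5): no bracket -> illegal
(5,7): no bracket -> illegal
(6,6): no bracket -> illegal
(6,7): flips 2 -> legal

Answer: (0,1) (1,3) (1,6) (2,6) (3,1) (3,6) (4,1) (4,6) (5,1) (6,7)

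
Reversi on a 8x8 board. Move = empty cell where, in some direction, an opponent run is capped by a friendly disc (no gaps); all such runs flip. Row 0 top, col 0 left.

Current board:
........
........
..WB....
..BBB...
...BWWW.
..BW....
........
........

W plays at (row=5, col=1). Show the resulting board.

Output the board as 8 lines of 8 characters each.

Answer: ........
........
..WB....
..BBB...
...BWWW.
.WWW....
........
........

Derivation:
Place W at (5,1); scan 8 dirs for brackets.
Dir NW: first cell '.' (not opp) -> no flip
Dir N: first cell '.' (not opp) -> no flip
Dir NE: first cell '.' (not opp) -> no flip
Dir W: first cell '.' (not opp) -> no flip
Dir E: opp run (5,2) capped by W -> flip
Dir SW: first cell '.' (not opp) -> no flip
Dir S: first cell '.' (not opp) -> no flip
Dir SE: first cell '.' (not opp) -> no flip
All flips: (5,2)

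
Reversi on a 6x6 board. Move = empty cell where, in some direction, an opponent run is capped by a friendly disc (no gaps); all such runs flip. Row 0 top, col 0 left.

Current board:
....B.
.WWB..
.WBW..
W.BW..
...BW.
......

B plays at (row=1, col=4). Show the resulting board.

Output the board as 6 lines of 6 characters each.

Answer: ....B.
.WWBB.
.WBB..
W.BW..
...BW.
......

Derivation:
Place B at (1,4); scan 8 dirs for brackets.
Dir NW: first cell '.' (not opp) -> no flip
Dir N: first cell 'B' (not opp) -> no flip
Dir NE: first cell '.' (not opp) -> no flip
Dir W: first cell 'B' (not opp) -> no flip
Dir E: first cell '.' (not opp) -> no flip
Dir SW: opp run (2,3) capped by B -> flip
Dir S: first cell '.' (not opp) -> no flip
Dir SE: first cell '.' (not opp) -> no flip
All flips: (2,3)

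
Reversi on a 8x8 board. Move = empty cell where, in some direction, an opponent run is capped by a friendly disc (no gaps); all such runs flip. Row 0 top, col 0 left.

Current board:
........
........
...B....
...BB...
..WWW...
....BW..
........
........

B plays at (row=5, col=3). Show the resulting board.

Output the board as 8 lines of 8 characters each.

Place B at (5,3); scan 8 dirs for brackets.
Dir NW: opp run (4,2), next='.' -> no flip
Dir N: opp run (4,3) capped by B -> flip
Dir NE: opp run (4,4), next='.' -> no flip
Dir W: first cell '.' (not opp) -> no flip
Dir E: first cell 'B' (not opp) -> no flip
Dir SW: first cell '.' (not opp) -> no flip
Dir S: first cell '.' (not opp) -> no flip
Dir SE: first cell '.' (not opp) -> no flip
All flips: (4,3)

Answer: ........
........
...B....
...BB...
..WBW...
...BBW..
........
........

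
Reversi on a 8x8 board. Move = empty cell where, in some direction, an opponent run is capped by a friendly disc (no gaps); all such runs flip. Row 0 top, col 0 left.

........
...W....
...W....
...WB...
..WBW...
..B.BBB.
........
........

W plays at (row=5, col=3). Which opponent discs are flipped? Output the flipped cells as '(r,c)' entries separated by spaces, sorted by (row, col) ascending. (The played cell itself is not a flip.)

Dir NW: first cell 'W' (not opp) -> no flip
Dir N: opp run (4,3) capped by W -> flip
Dir NE: first cell 'W' (not opp) -> no flip
Dir W: opp run (5,2), next='.' -> no flip
Dir E: opp run (5,4) (5,5) (5,6), next='.' -> no flip
Dir SW: first cell '.' (not opp) -> no flip
Dir S: first cell '.' (not opp) -> no flip
Dir SE: first cell '.' (not opp) -> no flip

Answer: (4,3)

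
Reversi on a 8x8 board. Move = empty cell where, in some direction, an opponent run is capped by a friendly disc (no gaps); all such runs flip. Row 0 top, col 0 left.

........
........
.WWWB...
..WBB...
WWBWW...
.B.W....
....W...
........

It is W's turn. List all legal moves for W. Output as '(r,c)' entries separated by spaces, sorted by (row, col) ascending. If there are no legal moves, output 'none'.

(1,3): no bracket -> illegal
(1,4): flips 2 -> legal
(1,5): no bracket -> illegal
(2,5): flips 2 -> legal
(3,1): flips 1 -> legal
(3,5): flips 2 -> legal
(4,5): flips 1 -> legal
(5,0): no bracket -> illegal
(5,2): flips 1 -> legal
(6,0): no bracket -> illegal
(6,1): flips 1 -> legal
(6,2): flips 1 -> legal

Answer: (1,4) (2,5) (3,1) (3,5) (4,5) (5,2) (6,1) (6,2)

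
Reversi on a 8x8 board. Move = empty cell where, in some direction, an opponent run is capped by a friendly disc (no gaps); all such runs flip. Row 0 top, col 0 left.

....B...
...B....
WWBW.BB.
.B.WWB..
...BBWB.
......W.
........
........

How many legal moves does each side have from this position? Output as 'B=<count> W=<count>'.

-- B to move --
(1,0): no bracket -> illegal
(1,1): flips 1 -> legal
(1,2): no bracket -> illegal
(1,4): no bracket -> illegal
(2,4): flips 2 -> legal
(3,0): no bracket -> illegal
(3,2): flips 2 -> legal
(3,6): no bracket -> illegal
(4,2): no bracket -> illegal
(4,7): no bracket -> illegal
(5,4): no bracket -> illegal
(5,5): flips 1 -> legal
(5,7): no bracket -> illegal
(6,5): no bracket -> illegal
(6,6): flips 1 -> legal
(6,7): no bracket -> illegal
B mobility = 5
-- W to move --
(0,2): no bracket -> illegal
(0,3): flips 1 -> legal
(0,5): no bracket -> illegal
(1,1): flips 1 -> legal
(1,2): no bracket -> illegal
(1,4): no bracket -> illegal
(1,5): flips 2 -> legal
(1,6): flips 1 -> legal
(1,7): no bracket -> illegal
(2,4): no bracket -> illegal
(2,7): no bracket -> illegal
(3,0): no bracket -> illegal
(3,2): no bracket -> illegal
(3,6): flips 2 -> legal
(3,7): no bracket -> illegal
(4,0): no bracket -> illegal
(4,1): flips 1 -> legal
(4,2): flips 3 -> legal
(4,7): flips 1 -> legal
(5,2): flips 1 -> legal
(5,3): flips 1 -> legal
(5,4): flips 1 -> legal
(5,5): flips 1 -> legal
(5,7): no bracket -> illegal
W mobility = 12

Answer: B=5 W=12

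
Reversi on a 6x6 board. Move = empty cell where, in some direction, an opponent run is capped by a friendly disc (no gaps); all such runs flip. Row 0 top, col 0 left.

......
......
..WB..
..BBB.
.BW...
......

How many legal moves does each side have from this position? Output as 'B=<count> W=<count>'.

-- B to move --
(1,1): flips 1 -> legal
(1,2): flips 1 -> legal
(1,3): no bracket -> illegal
(2,1): flips 1 -> legal
(3,1): no bracket -> illegal
(4,3): flips 1 -> legal
(5,1): flips 1 -> legal
(5,2): flips 1 -> legal
(5,3): no bracket -> illegal
B mobility = 6
-- W to move --
(1,2): no bracket -> illegal
(1,3): no bracket -> illegal
(1,4): no bracket -> illegal
(2,1): no bracket -> illegal
(2,4): flips 2 -> legal
(2,5): no bracket -> illegal
(3,0): no bracket -> illegal
(3,1): no bracket -> illegal
(3,5): no bracket -> illegal
(4,0): flips 1 -> legal
(4,3): no bracket -> illegal
(4,4): flips 1 -> legal
(4,5): no bracket -> illegal
(5,0): no bracket -> illegal
(5,1): no bracket -> illegal
(5,2): no bracket -> illegal
W mobility = 3

Answer: B=6 W=3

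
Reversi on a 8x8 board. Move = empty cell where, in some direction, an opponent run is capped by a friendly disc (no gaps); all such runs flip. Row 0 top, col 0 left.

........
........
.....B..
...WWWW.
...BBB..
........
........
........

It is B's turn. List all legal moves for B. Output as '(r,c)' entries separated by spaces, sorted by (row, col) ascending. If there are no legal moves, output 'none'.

Answer: (2,2) (2,3) (2,4) (2,6) (2,7) (4,7)

Derivation:
(2,2): flips 1 -> legal
(2,3): flips 2 -> legal
(2,4): flips 1 -> legal
(2,6): flips 1 -> legal
(2,7): flips 1 -> legal
(3,2): no bracket -> illegal
(3,7): no bracket -> illegal
(4,2): no bracket -> illegal
(4,6): no bracket -> illegal
(4,7): flips 1 -> legal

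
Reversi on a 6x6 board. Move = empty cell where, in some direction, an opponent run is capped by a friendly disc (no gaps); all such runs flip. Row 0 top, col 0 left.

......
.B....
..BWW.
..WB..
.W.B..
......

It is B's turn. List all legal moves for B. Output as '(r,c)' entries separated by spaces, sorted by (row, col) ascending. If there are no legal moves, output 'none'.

Answer: (1,3) (1,5) (2,1) (2,5) (3,1) (4,2)

Derivation:
(1,2): no bracket -> illegal
(1,3): flips 1 -> legal
(1,4): no bracket -> illegal
(1,5): flips 1 -> legal
(2,1): flips 1 -> legal
(2,5): flips 2 -> legal
(3,0): no bracket -> illegal
(3,1): flips 1 -> legal
(3,4): no bracket -> illegal
(3,5): no bracket -> illegal
(4,0): no bracket -> illegal
(4,2): flips 1 -> legal
(5,0): no bracket -> illegal
(5,1): no bracket -> illegal
(5,2): no bracket -> illegal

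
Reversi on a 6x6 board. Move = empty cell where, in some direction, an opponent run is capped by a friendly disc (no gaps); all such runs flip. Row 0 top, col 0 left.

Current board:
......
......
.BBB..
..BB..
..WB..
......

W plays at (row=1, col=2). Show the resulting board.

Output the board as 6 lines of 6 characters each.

Place W at (1,2); scan 8 dirs for brackets.
Dir NW: first cell '.' (not opp) -> no flip
Dir N: first cell '.' (not opp) -> no flip
Dir NE: first cell '.' (not opp) -> no flip
Dir W: first cell '.' (not opp) -> no flip
Dir E: first cell '.' (not opp) -> no flip
Dir SW: opp run (2,1), next='.' -> no flip
Dir S: opp run (2,2) (3,2) capped by W -> flip
Dir SE: opp run (2,3), next='.' -> no flip
All flips: (2,2) (3,2)

Answer: ......
..W...
.BWB..
..WB..
..WB..
......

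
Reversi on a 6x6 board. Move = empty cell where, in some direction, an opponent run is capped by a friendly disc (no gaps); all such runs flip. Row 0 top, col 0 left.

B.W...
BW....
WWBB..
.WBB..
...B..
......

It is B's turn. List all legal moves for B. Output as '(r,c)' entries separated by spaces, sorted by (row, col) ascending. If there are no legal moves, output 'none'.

(0,1): no bracket -> illegal
(0,3): no bracket -> illegal
(1,2): flips 1 -> legal
(1,3): no bracket -> illegal
(3,0): flips 2 -> legal
(4,0): flips 1 -> legal
(4,1): no bracket -> illegal
(4,2): no bracket -> illegal

Answer: (1,2) (3,0) (4,0)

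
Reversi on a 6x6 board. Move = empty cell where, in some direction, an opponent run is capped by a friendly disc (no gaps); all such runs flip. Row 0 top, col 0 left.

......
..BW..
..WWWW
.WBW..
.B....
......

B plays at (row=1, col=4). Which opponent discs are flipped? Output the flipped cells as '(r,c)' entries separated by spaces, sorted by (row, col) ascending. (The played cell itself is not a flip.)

Answer: (1,3) (2,3)

Derivation:
Dir NW: first cell '.' (not opp) -> no flip
Dir N: first cell '.' (not opp) -> no flip
Dir NE: first cell '.' (not opp) -> no flip
Dir W: opp run (1,3) capped by B -> flip
Dir E: first cell '.' (not opp) -> no flip
Dir SW: opp run (2,3) capped by B -> flip
Dir S: opp run (2,4), next='.' -> no flip
Dir SE: opp run (2,5), next=edge -> no flip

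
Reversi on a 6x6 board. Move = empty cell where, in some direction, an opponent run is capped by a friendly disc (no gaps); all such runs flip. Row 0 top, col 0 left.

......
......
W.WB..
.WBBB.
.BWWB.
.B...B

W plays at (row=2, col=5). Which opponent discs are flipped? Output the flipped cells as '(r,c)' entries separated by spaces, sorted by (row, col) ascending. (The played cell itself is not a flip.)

Answer: (3,4)

Derivation:
Dir NW: first cell '.' (not opp) -> no flip
Dir N: first cell '.' (not opp) -> no flip
Dir NE: edge -> no flip
Dir W: first cell '.' (not opp) -> no flip
Dir E: edge -> no flip
Dir SW: opp run (3,4) capped by W -> flip
Dir S: first cell '.' (not opp) -> no flip
Dir SE: edge -> no flip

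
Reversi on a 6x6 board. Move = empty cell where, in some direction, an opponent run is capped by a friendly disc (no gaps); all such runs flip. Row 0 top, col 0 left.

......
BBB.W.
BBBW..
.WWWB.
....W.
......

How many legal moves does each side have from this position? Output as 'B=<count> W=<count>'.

Answer: B=8 W=7

Derivation:
-- B to move --
(0,3): no bracket -> illegal
(0,4): no bracket -> illegal
(0,5): no bracket -> illegal
(1,3): no bracket -> illegal
(1,5): no bracket -> illegal
(2,4): flips 1 -> legal
(2,5): no bracket -> illegal
(3,0): flips 3 -> legal
(3,5): no bracket -> illegal
(4,0): flips 1 -> legal
(4,1): flips 1 -> legal
(4,2): flips 2 -> legal
(4,3): flips 1 -> legal
(4,5): no bracket -> illegal
(5,3): no bracket -> illegal
(5,4): flips 1 -> legal
(5,5): flips 2 -> legal
B mobility = 8
-- W to move --
(0,0): flips 2 -> legal
(0,1): flips 3 -> legal
(0,2): flips 2 -> legal
(0,3): no bracket -> illegal
(1,3): flips 1 -> legal
(2,4): flips 1 -> legal
(2,5): no bracket -> illegal
(3,0): no bracket -> illegal
(3,5): flips 1 -> legal
(4,3): no bracket -> illegal
(4,5): flips 1 -> legal
W mobility = 7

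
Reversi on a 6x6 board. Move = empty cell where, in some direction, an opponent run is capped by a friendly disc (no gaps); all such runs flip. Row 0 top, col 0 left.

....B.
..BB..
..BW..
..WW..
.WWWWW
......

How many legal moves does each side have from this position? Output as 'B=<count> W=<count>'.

-- B to move --
(1,4): no bracket -> illegal
(2,1): no bracket -> illegal
(2,4): flips 1 -> legal
(3,0): no bracket -> illegal
(3,1): no bracket -> illegal
(3,4): flips 1 -> legal
(3,5): no bracket -> illegal
(4,0): no bracket -> illegal
(5,0): no bracket -> illegal
(5,1): no bracket -> illegal
(5,2): flips 2 -> legal
(5,3): flips 3 -> legal
(5,4): no bracket -> illegal
(5,5): flips 2 -> legal
B mobility = 5
-- W to move --
(0,1): flips 1 -> legal
(0,2): flips 2 -> legal
(0,3): flips 1 -> legal
(0,5): no bracket -> illegal
(1,1): flips 1 -> legal
(1,4): no bracket -> illegal
(1,5): no bracket -> illegal
(2,1): flips 1 -> legal
(2,4): no bracket -> illegal
(3,1): no bracket -> illegal
W mobility = 5

Answer: B=5 W=5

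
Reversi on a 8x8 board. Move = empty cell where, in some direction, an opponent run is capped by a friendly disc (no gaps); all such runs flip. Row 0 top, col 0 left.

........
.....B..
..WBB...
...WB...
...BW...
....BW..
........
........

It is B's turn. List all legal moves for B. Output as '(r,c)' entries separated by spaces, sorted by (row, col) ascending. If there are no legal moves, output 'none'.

Answer: (2,1) (3,2) (4,2) (4,5) (5,6)

Derivation:
(1,1): no bracket -> illegal
(1,2): no bracket -> illegal
(1,3): no bracket -> illegal
(2,1): flips 1 -> legal
(3,1): no bracket -> illegal
(3,2): flips 1 -> legal
(3,5): no bracket -> illegal
(4,2): flips 1 -> legal
(4,5): flips 1 -> legal
(4,6): no bracket -> illegal
(5,3): no bracket -> illegal
(5,6): flips 1 -> legal
(6,4): no bracket -> illegal
(6,5): no bracket -> illegal
(6,6): no bracket -> illegal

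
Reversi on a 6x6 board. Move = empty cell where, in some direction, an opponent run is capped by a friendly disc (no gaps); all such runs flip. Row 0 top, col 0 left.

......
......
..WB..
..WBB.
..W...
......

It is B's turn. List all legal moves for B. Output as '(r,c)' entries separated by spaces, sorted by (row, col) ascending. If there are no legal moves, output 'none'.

(1,1): flips 1 -> legal
(1,2): no bracket -> illegal
(1,3): no bracket -> illegal
(2,1): flips 1 -> legal
(3,1): flips 1 -> legal
(4,1): flips 1 -> legal
(4,3): no bracket -> illegal
(5,1): flips 1 -> legal
(5,2): no bracket -> illegal
(5,3): no bracket -> illegal

Answer: (1,1) (2,1) (3,1) (4,1) (5,1)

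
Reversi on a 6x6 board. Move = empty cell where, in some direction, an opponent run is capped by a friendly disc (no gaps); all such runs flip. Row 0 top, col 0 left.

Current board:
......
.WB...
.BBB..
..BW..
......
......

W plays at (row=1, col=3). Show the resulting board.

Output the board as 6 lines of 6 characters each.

Place W at (1,3); scan 8 dirs for brackets.
Dir NW: first cell '.' (not opp) -> no flip
Dir N: first cell '.' (not opp) -> no flip
Dir NE: first cell '.' (not opp) -> no flip
Dir W: opp run (1,2) capped by W -> flip
Dir E: first cell '.' (not opp) -> no flip
Dir SW: opp run (2,2), next='.' -> no flip
Dir S: opp run (2,3) capped by W -> flip
Dir SE: first cell '.' (not opp) -> no flip
All flips: (1,2) (2,3)

Answer: ......
.WWW..
.BBW..
..BW..
......
......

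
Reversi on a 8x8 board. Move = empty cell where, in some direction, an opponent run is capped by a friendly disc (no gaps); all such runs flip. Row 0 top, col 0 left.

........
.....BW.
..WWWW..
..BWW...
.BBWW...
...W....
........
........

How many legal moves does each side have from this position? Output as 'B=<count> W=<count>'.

Answer: B=7 W=9

Derivation:
-- B to move --
(0,5): no bracket -> illegal
(0,6): no bracket -> illegal
(0,7): no bracket -> illegal
(1,1): no bracket -> illegal
(1,2): flips 1 -> legal
(1,3): no bracket -> illegal
(1,4): flips 1 -> legal
(1,7): flips 1 -> legal
(2,1): no bracket -> illegal
(2,6): no bracket -> illegal
(2,7): no bracket -> illegal
(3,1): no bracket -> illegal
(3,5): flips 3 -> legal
(3,6): no bracket -> illegal
(4,5): flips 2 -> legal
(5,2): no bracket -> illegal
(5,4): flips 1 -> legal
(5,5): no bracket -> illegal
(6,2): no bracket -> illegal
(6,3): no bracket -> illegal
(6,4): flips 1 -> legal
B mobility = 7
-- W to move --
(0,4): no bracket -> illegal
(0,5): flips 1 -> legal
(0,6): flips 1 -> legal
(1,4): flips 1 -> legal
(2,1): flips 1 -> legal
(2,6): no bracket -> illegal
(3,0): no bracket -> illegal
(3,1): flips 2 -> legal
(4,0): flips 2 -> legal
(5,0): flips 2 -> legal
(5,1): flips 1 -> legal
(5,2): flips 2 -> legal
W mobility = 9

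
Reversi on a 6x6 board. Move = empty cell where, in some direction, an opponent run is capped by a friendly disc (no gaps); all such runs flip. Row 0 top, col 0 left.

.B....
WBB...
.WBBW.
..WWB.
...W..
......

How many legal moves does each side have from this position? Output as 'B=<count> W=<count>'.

-- B to move --
(0,0): no bracket -> illegal
(1,3): no bracket -> illegal
(1,4): flips 1 -> legal
(1,5): no bracket -> illegal
(2,0): flips 1 -> legal
(2,5): flips 1 -> legal
(3,0): flips 1 -> legal
(3,1): flips 3 -> legal
(3,5): no bracket -> illegal
(4,1): flips 1 -> legal
(4,2): flips 1 -> legal
(4,4): flips 1 -> legal
(5,2): flips 1 -> legal
(5,3): flips 2 -> legal
(5,4): no bracket -> illegal
B mobility = 10
-- W to move --
(0,0): flips 2 -> legal
(0,2): flips 2 -> legal
(0,3): flips 1 -> legal
(1,3): flips 3 -> legal
(1,4): flips 1 -> legal
(2,0): no bracket -> illegal
(2,5): flips 1 -> legal
(3,1): no bracket -> illegal
(3,5): flips 1 -> legal
(4,4): flips 1 -> legal
(4,5): no bracket -> illegal
W mobility = 8

Answer: B=10 W=8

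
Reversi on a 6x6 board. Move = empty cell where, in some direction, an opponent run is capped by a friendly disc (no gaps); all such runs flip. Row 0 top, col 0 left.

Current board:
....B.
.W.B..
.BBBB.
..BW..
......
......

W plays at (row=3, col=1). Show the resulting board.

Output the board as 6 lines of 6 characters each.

Place W at (3,1); scan 8 dirs for brackets.
Dir NW: first cell '.' (not opp) -> no flip
Dir N: opp run (2,1) capped by W -> flip
Dir NE: opp run (2,2) (1,3) (0,4), next=edge -> no flip
Dir W: first cell '.' (not opp) -> no flip
Dir E: opp run (3,2) capped by W -> flip
Dir SW: first cell '.' (not opp) -> no flip
Dir S: first cell '.' (not opp) -> no flip
Dir SE: first cell '.' (not opp) -> no flip
All flips: (2,1) (3,2)

Answer: ....B.
.W.B..
.WBBB.
.WWW..
......
......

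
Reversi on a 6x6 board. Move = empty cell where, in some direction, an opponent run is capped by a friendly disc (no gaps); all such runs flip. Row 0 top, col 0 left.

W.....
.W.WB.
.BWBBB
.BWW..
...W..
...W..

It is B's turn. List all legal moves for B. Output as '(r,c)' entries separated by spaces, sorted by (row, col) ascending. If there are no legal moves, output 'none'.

(0,1): flips 1 -> legal
(0,2): flips 1 -> legal
(0,3): flips 1 -> legal
(0,4): flips 2 -> legal
(1,0): no bracket -> illegal
(1,2): flips 1 -> legal
(2,0): no bracket -> illegal
(3,4): flips 2 -> legal
(4,1): flips 1 -> legal
(4,2): flips 1 -> legal
(4,4): no bracket -> illegal
(5,2): no bracket -> illegal
(5,4): flips 2 -> legal

Answer: (0,1) (0,2) (0,3) (0,4) (1,2) (3,4) (4,1) (4,2) (5,4)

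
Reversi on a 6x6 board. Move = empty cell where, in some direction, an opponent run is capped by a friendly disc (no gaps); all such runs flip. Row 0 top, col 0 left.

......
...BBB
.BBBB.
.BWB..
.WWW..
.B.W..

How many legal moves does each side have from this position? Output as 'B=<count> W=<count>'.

-- B to move --
(3,0): no bracket -> illegal
(3,4): no bracket -> illegal
(4,0): no bracket -> illegal
(4,4): no bracket -> illegal
(5,0): flips 2 -> legal
(5,2): flips 2 -> legal
(5,4): flips 2 -> legal
B mobility = 3
-- W to move --
(0,2): no bracket -> illegal
(0,3): flips 3 -> legal
(0,4): no bracket -> illegal
(0,5): flips 2 -> legal
(1,0): flips 1 -> legal
(1,1): flips 2 -> legal
(1,2): flips 1 -> legal
(2,0): flips 1 -> legal
(2,5): no bracket -> illegal
(3,0): flips 1 -> legal
(3,4): flips 1 -> legal
(3,5): no bracket -> illegal
(4,0): no bracket -> illegal
(4,4): no bracket -> illegal
(5,0): no bracket -> illegal
(5,2): no bracket -> illegal
W mobility = 8

Answer: B=3 W=8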